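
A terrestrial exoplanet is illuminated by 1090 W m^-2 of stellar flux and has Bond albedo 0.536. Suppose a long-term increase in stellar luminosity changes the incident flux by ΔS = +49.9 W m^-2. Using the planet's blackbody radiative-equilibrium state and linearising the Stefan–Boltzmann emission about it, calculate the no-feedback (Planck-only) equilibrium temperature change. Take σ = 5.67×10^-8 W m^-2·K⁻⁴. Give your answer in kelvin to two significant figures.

2.5 K

The baseline emission temperature is T_e = 217.3 K.
ΔF = Δ[S(1−α)]/4 = (1−0.536)·+49.9/4 = 5.788 W m^-2.
The Planck feedback parameter is 4σT_e³ = 2.327 W m^-2/K.
Hence the no-feedback warming is ΔF/(4σT_e³) = 2.49 K.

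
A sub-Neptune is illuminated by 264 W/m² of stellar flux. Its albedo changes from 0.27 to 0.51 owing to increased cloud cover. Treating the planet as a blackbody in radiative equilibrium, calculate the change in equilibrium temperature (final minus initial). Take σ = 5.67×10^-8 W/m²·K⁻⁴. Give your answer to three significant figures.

Before: T₁ = [264.0·0.73/(4σ)]^(1/4) = 170.7 K.
With α = 0.51, T₂ = 154.5 K.
ΔT = T₂ − T₁ = -16.19 K.

-16.2 K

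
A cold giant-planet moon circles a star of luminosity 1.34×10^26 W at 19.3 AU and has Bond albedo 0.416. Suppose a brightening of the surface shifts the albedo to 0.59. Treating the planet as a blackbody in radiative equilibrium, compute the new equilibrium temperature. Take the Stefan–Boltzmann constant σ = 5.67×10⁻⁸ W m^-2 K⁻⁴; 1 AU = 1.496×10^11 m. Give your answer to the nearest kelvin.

d = 19.3 × 1.496×10^11 m = 2.887×10^12 m.
S = L/(4πd²) = 1.279 W m^-2.
With the new albedo, S(1−α₂)/4 = 0.1311 W m^-2, so T₂ = 39.00 K.

39 K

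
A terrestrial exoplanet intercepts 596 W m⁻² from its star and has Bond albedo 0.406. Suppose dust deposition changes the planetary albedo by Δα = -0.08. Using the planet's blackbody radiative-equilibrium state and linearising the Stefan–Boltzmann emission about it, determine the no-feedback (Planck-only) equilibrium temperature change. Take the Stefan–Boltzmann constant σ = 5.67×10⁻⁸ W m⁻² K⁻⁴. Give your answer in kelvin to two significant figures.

The baseline emission temperature is T_e = 198.8 K.
ΔF = −(S/4)Δα = −(596.0/4)×(-0.08) = 11.92 W m⁻².
Planck response: λ_P = 4σT_e³ = 4·5.67×10⁻⁸·(198.8)³ = 1.781 W m⁻²/K.
So ΔT₀ = 11.92/1.781 = 6.69 K.

6.7 K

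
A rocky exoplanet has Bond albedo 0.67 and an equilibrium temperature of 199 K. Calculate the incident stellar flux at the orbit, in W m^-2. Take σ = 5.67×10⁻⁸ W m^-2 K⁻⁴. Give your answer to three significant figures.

Invert the energy balance for S: S = 4σT⁴/(1−α).
The emitted flux is σT⁴ = 88.92 W m^-2.
So S = 4×88.92/(1−0.67) = 1078 W m^-2.

1080 W m^-2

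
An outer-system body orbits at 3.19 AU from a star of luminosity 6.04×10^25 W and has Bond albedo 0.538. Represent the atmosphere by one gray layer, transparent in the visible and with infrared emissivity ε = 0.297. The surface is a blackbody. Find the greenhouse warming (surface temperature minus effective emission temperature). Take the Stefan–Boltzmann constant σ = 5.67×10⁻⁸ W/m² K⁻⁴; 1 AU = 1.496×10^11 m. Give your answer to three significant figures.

Orbital distance: d = 3.19 AU = 4.772×10^11 m.
Flux at the orbit: S = L/(4πd²) = 6.04×10^25/(4π·(4.77×10^11)²) = 21.10 W/m².
At the top of the atmosphere, σT_e⁴ = S(1−α)/4 = 2.438 W/m², giving T_e = 80.97 K.
For a single slab of emissivity ε, T_s⁴ = 2T_e⁴/(2−ε); thus T_s = 80.97·(1.174)^(1/4) = 84.29 K.
The atmosphere warms the surface by 3.321 K.

3.32 K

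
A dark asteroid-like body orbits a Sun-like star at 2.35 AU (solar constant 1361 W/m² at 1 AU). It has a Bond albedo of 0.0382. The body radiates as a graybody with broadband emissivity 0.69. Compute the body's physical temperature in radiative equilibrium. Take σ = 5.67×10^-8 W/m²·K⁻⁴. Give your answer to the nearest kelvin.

Irradiance scales as 1/d², so S = 1361 W/m² × (1/2.35)² = 246.4 W/m².
Averaging over the sphere, the absorbed flux is S(1−α)/4 = 59.26 W/m².
Equating to εσT⁴ with ε = 0.69: T = (59.26/0.69σ)^(1/4) = 197.3 K.

197 K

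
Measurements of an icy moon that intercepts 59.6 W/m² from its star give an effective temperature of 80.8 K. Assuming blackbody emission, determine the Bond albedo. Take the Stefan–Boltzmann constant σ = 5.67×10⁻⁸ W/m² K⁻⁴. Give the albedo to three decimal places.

0.838

Energy balance: S(1−α)/4 = σT⁴, so 1−α = 4σT⁴/S.
4σT⁴ = 4·5.67×10⁻⁸·(80.8)⁴ = 9.667 W/m².
1−α = 9.667/59.60 = 0.1622, so α = 0.8378.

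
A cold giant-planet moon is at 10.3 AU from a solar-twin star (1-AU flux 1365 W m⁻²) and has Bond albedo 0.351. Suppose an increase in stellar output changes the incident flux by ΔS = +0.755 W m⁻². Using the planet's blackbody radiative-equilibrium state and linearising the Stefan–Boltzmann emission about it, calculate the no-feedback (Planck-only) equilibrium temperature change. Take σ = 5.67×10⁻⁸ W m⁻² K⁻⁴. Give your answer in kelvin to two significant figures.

Flux at the orbit: S = 1365/(10.3)² = 12.87 W m⁻².
Reference equilibrium: T_e = [S(1−α)/(4σ)]^(1/4) = 77.90 K.
TOA radiative forcing: ΔF = (1−α)ΔS/4 = 0.649·(+0.755)/4 = 0.1225 W m⁻².
Planck response: λ_P = 4σT_e³ = 4·5.67×10⁻⁸·(77.90)³ = 0.1072 W m⁻²/K.
Hence the no-feedback warming is ΔF/(4σT_e³) = 1.14 K.

1.1 K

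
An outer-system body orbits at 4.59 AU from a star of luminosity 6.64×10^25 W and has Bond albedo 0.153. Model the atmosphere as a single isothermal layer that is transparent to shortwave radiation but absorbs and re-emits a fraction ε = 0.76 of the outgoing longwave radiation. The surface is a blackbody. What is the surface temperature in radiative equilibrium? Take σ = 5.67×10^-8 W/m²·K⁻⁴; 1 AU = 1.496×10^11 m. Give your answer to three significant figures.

90.6 K

Orbital distance: d = 4.59 AU = 6.867×10^11 m.
Flux at the orbit: S = L/(4πd²) = 6.64×10^25/(4π·(6.87×10^11)²) = 11.21 W/m².
At the top of the atmosphere, σT_e⁴ = S(1−α)/4 = 2.373 W/m², giving T_e = 80.43 K.
The surface balance (absorbed SW + ε·downward IR = σT_s⁴) with T_a⁴ = T_s⁴/2 reduces to T_s = T_e·[2/(2−ε)]^¼ = 90.64 K.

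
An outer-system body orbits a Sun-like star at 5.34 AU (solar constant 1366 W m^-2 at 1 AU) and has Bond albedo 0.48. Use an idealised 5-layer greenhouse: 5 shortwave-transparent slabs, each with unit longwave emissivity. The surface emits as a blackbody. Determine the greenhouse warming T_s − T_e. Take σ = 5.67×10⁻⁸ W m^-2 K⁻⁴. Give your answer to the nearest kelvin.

58 kelvin

Flux at the orbit: S = 1366/(5.34)² = 47.90 W m^-2.
The effective emission temperature is T_e = [S(1−α)/(4σ)]^¼ = 102.4 K.
Surface: T_s = (6)^¼·T_e = 160.2 K.
So the greenhouse effect raises the surface by 160.2 − 102.4 = 57.85 K.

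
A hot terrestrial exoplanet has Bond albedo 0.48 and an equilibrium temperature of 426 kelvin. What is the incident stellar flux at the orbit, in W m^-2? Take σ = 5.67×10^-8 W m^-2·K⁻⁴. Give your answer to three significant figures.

From S(1−α)/4 = σT⁴: S = 4σT⁴/(1−α).
σT⁴ = 5.67×10⁻⁸·(426)⁴ = 1867 W m^-2.
So S = 4×1867/(1−0.48) = 14360 W m^-2.

14400 W m^-2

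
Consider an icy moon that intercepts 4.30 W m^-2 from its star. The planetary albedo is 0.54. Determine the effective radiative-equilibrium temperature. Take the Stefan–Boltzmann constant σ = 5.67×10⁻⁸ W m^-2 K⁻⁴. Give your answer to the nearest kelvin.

54 kelvin

Averaging over the sphere, the absorbed flux is S(1−α)/4 = 0.4945 W m^-2.
Set σT⁴ = 0.4945 → T = (0.4945/σ)^(1/4) = 54.34 K.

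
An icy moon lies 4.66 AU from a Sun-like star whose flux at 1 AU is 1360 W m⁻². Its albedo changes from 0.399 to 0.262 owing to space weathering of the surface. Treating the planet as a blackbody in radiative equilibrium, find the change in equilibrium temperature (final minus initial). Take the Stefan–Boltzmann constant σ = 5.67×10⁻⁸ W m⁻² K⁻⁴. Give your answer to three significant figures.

5.98 K

Flux at the orbit: S = 1360/(4.66)² = 62.63 W m⁻².
With α = 0.399, T₁ = 113.5 K.
With α = 0.262, T₂ = 119.5 K.
Change: 119.5 − 113.5 = 5.979 K.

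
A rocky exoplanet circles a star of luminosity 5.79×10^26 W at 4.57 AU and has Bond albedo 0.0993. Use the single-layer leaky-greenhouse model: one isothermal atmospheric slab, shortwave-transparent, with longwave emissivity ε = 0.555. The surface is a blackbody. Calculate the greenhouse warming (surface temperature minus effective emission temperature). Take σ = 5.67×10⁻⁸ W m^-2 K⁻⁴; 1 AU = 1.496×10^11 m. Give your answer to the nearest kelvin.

12 kelvin

Orbital distance: d = 4.57 AU = 6.837×10^11 m.
Spreading L over a sphere of radius d: S = 5.79×10^26/(4π·6.84×10^11²) = 98.58 W m^-2.
The planet radiates to space at T_e = [S(1−α)/(4σ)]^(1/4) = 140.7 K.
For a single slab of emissivity ε, T_s⁴ = 2T_e⁴/(2−ε); thus T_s = 140.7·(1.384)^(1/4) = 152.6 K.
T_s − T_e = 152.6 − 140.7 = 11.91 K.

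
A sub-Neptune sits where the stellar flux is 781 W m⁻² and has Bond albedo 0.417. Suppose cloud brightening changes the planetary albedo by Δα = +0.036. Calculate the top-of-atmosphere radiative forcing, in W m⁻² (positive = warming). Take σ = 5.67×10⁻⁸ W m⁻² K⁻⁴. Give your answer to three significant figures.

ΔF = −(S/4)Δα = −(781.0/4)×(+0.036) = -7.029 W m⁻².

-7.03 W m⁻²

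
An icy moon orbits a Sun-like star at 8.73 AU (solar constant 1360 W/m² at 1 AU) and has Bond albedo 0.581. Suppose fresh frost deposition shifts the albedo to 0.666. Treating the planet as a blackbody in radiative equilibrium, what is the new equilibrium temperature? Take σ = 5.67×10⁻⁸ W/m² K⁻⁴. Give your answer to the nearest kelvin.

72 K

Flux at the orbit: S = 1360/(8.73)² = 17.84 W/m².
New equilibrium: T₂ = [(1−0.666)·17.84/(4σ)]^(1/4) = 71.60 K.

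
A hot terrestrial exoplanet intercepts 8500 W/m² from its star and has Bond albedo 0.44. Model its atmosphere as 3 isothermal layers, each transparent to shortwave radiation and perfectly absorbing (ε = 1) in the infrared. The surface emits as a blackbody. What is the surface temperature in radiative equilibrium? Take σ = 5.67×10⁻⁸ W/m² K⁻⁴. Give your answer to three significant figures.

The effective emission temperature is T_e = [S(1−α)/(4σ)]^¼ = 380.6 K.
With N = 3 opaque layers, T_s = (N+1)^(1/4)·T_e = 4^(1/4)·380.6 = 538.3 K.

538 K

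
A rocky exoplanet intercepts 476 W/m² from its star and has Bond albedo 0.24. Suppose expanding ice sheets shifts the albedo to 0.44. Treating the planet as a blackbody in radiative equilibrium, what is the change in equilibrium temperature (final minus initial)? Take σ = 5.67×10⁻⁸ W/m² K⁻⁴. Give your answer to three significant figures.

Initial: T₁ = [S(1−0.24)/(4σ)]^(1/4) = 199.8 K.
Final:   T₂ = [S(1−0.44)/(4σ)]^(1/4) = 185.2 K.
ΔT = T₂ − T₁ = -14.69 K.

-14.7 kelvin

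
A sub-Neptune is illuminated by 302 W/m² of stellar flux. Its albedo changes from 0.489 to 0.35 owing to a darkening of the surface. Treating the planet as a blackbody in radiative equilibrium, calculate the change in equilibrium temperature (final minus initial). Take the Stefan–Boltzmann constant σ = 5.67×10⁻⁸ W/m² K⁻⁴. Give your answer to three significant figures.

10.0 kelvin

With α = 0.489, T₁ = 161.5 K.
Final:   T₂ = [S(1−0.35)/(4σ)]^(1/4) = 171.5 K.
ΔT = T₂ − T₁ = 10.01 K.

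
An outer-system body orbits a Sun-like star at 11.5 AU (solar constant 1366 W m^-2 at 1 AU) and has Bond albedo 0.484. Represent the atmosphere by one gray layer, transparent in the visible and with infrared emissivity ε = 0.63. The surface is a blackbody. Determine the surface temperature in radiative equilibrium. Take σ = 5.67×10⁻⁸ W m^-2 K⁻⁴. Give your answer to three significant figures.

Irradiance scales as 1/d², so S = 1366 W m^-2 × (1/11.5)² = 10.33 W m^-2.
Effective emission temperature (TOA balance): σT_e⁴ = S(1−α)/4 = 1.332 W m^-2 → T_e = 69.63 K.
The surface balance (absorbed SW + ε·downward IR = σT_s⁴) with T_a⁴ = T_s⁴/2 reduces to T_s = T_e·[2/(2−ε)]^¼ = 76.53 K.

76.5 K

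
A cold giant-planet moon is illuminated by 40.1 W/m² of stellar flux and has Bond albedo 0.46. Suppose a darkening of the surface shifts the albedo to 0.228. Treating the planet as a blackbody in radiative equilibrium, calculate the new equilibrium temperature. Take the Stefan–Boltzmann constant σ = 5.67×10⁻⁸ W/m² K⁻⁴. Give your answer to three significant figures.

108 K

T₂ = [S(1−α₂)/(4σ)]^(1/4) = [40.10·0.772/(4σ)]^(1/4) = 108.1 K.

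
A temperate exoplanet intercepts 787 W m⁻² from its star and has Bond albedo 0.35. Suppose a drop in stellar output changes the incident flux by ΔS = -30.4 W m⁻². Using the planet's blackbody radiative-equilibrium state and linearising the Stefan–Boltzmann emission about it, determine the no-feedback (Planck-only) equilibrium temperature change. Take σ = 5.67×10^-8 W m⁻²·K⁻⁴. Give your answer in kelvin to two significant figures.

-2.1 K

The baseline emission temperature is T_e = 217.9 K.
Only a fraction (1−α) is absorbed and it's spread over 4πR², so ΔF = (1−α)ΔS/4 = -4.940 W m⁻².
Planck response: λ_P = 4σT_e³ = 4·5.67×10⁻⁸·(217.9)³ = 2.347 W m⁻²/K.
So ΔT₀ = -4.940/2.347 = -2.10 K.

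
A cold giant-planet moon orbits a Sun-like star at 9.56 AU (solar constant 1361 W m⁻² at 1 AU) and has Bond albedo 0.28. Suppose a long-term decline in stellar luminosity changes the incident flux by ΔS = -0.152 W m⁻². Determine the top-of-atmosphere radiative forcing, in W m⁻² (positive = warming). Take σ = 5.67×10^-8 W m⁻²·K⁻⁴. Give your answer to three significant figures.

-0.0274 W m⁻²

Flux at the orbit: S = 1361/(9.56)² = 14.89 W m⁻².
TOA radiative forcing: ΔF = (1−α)ΔS/4 = 0.72·(-0.152)/4 = -0.02736 W m⁻².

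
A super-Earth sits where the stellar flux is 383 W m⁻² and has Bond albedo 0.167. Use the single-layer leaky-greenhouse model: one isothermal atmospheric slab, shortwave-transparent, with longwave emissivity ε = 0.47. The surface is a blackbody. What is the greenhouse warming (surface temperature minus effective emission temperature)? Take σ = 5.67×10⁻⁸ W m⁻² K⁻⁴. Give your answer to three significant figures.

Effective emission temperature (TOA balance): σT_e⁴ = S(1−α)/4 = 79.76 W m⁻² → T_e = 193.7 K.
Surface balance with a leaky layer gives σT_s⁴ = σT_e⁴·2/(2−ε), so T_s = T_e·[2/(2−0.47)]^(1/4) = 207.1 K.
T_s − T_e = 207.1 − 193.7 = 13.41 K.

13.4 K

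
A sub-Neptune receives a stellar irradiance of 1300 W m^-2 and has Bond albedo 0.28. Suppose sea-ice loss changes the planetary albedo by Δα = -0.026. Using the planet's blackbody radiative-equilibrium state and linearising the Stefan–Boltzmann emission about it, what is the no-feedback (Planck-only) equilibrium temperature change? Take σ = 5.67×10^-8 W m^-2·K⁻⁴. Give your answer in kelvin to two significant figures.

The baseline emission temperature is T_e = 253.5 K.
TOA radiative forcing: ΔF = −S·Δα/4 = −1300·(-0.026)/4 = 8.450 W m^-2.
Linearising σT⁴ gives d(σT⁴)/dT = 4σT_e³ = 3.693 W m^-2 per K.
So ΔT₀ = 8.450/3.693 = 2.29 K.

2.3 K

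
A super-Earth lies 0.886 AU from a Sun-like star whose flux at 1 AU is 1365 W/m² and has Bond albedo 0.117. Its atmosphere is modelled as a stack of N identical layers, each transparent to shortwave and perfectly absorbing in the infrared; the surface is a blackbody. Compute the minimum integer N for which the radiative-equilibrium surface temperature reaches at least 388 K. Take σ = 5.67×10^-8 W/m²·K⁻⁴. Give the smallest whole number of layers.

Flux at the orbit: S = 1365/(0.886)² = 1739 W/m².
OLR = S(1−α)/4 = 383.9 W/m²; the top layer radiates at T_e = 286.8 K.
Need (N+1)T_e⁴ ≥ T_s⁴, i.e. N+1 ≥ (388/286.8)⁴ = 3.348.
So N ≥ 2.348; the smallest integer is N = 3.

3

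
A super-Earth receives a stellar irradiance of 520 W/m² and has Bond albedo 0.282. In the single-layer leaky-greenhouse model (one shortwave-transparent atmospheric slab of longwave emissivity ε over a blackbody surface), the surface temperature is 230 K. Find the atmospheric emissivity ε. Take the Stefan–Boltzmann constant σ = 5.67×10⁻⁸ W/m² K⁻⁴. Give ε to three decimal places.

0.823

TOA balance gives T_e = 201.4 K.
Inverting T_s⁴ = 2T_e⁴/(2−ε): (T_e/T_s)⁴ = 0.5883, so ε = 2(1 − 0.5883) = 0.8235.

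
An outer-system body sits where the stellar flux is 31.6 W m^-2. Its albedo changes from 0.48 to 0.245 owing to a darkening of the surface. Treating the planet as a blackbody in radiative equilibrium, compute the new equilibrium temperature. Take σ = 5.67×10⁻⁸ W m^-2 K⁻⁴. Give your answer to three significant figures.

101 K

With the new albedo, S(1−α₂)/4 = 5.965 W m^-2, so T₂ = 101.3 K.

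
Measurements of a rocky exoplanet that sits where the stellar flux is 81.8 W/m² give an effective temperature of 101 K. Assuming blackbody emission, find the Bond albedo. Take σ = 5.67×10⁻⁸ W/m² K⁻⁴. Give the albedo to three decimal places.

0.711

Energy balance: S(1−α)/4 = σT⁴, so 1−α = 4σT⁴/S.
σT⁴ = 5.900 W/m², so 4σT⁴ = 23.60 W/m².
1−α = 23.60/81.80 = 0.2885, so α = 0.7115.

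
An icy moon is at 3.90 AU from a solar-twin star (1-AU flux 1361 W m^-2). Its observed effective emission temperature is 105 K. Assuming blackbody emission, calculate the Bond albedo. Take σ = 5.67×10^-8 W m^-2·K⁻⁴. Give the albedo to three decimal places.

0.692

By the inverse-square law, S = 1361/3.90² = 89.48 W m^-2.
Energy balance: S(1−α)/4 = σT⁴, so 1−α = 4σT⁴/S.
4σT⁴ = 4·5.67×10⁻⁸·(105)⁴ = 27.57 W m^-2.
Hence α = 1 − 27.57/89.48 = 0.6919.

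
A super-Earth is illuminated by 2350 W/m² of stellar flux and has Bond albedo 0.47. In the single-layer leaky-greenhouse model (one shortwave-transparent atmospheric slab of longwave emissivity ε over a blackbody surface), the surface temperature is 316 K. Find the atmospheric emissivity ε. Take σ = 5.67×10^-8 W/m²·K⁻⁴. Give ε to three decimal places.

First, T_e = [2350·(1−0.47)/(4σ)]^(1/4) = 272.2 K.
T_s⁴ = T_e⁴·2/(2−ε) → ε = 2 − 2(T_e/T_s)⁴ = 2 − 2·(272.2/316)⁴ = 0.8985.

0.899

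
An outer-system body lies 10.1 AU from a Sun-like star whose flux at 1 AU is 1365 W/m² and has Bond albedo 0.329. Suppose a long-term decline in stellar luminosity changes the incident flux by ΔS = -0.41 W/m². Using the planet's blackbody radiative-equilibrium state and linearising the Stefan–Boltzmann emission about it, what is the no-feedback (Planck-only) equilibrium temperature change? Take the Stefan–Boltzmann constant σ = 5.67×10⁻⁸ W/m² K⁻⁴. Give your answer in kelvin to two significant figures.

Irradiance scales as 1/d², so S = 1365 W/m² × (1/10.1)² = 13.38 W/m².
The baseline emission temperature is T_e = 79.32 K.
ΔF = Δ[S(1−α)]/4 = (1−0.329)·-0.41/4 = -0.06878 W/m².
Planck response: λ_P = 4σT_e³ = 4·5.67×10⁻⁸·(79.32)³ = 0.1132 W/m²/K.
ΔT₀ = ΔF/λ_P = -0.06878/0.1132 = -0.608 K.

-0.61 K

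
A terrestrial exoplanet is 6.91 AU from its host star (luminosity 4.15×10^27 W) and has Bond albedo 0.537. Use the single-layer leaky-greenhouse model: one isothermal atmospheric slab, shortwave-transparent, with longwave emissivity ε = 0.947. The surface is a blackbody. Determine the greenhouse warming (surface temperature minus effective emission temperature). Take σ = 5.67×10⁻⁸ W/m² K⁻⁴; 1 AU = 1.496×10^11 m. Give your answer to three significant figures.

Orbital distance: d = 6.91 AU = 1.034×10^12 m.
Spreading L over a sphere of radius d: S = 4.15×10^27/(4π·1.03×10^12²) = 309.0 W/m².
At the top of the atmosphere, σT_e⁴ = S(1−α)/4 = 35.77 W/m², giving T_e = 158.5 K.
Surface balance with a leaky layer gives σT_s⁴ = σT_e⁴·2/(2−ε), so T_s = T_e·[2/(2−0.947)]^(1/4) = 186.1 K.
T_s − T_e = 186.1 − 158.5 = 27.57 K.

27.6 kelvin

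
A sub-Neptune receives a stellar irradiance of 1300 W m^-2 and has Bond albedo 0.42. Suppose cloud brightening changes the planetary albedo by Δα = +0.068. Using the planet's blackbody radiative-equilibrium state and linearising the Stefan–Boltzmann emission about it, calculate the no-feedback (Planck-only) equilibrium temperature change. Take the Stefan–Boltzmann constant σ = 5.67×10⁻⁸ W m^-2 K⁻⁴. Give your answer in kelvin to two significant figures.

Unperturbed T_e = [1300·(1−0.42)/(4σ)]^¼ = 240.1 K.
The change in absorbed flux is Δ[S(1−α)/4] = −SΔα/4 = -22.10 W m^-2.
Linearising σT⁴ gives d(σT⁴)/dT = 4σT_e³ = 3.140 W m^-2 per K.
ΔT₀ = ΔF/λ_P = -22.10/3.140 = -7.04 K.

-7.0 K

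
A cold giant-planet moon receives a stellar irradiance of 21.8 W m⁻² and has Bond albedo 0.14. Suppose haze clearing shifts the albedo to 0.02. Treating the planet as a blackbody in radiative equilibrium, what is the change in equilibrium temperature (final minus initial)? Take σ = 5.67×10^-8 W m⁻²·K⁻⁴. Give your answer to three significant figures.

3.17 K

Before: T₁ = [21.80·0.86/(4σ)]^(1/4) = 95.35 K.
Final:   T₂ = [S(1−0.02)/(4σ)]^(1/4) = 98.52 K.
ΔT = T₂ − T₁ = 3.165 K.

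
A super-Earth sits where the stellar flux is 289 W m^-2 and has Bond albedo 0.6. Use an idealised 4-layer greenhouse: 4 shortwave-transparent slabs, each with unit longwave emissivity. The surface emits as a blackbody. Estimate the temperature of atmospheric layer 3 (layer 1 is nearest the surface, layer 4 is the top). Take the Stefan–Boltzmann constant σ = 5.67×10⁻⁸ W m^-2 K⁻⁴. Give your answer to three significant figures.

Top-of-atmosphere balance: σT_e⁴ = S(1−α)/4 = 28.90 W m^-2 → T_e = 150.3 K.
The net upward flux σT_e⁴ is constant between every pair of levels, so T_k⁴ = (N+1−k)T_e⁴.
With k = 3: T_3 = (4+1−3)^¼·150.3 K = 178.7 K.

179 K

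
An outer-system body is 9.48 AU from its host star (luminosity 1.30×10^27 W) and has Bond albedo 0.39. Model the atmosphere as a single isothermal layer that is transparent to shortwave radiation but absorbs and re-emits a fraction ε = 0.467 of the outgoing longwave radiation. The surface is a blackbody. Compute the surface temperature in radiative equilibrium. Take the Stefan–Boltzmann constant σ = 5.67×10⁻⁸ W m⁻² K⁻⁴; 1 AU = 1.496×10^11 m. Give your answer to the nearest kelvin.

116 kelvin

Orbital distance: d = 9.48 AU = 1.418×10^12 m.
Flux at the orbit: S = L/(4πd²) = 1.30×10^27/(4π·(1.42×10^12)²) = 51.43 W m⁻².
Effective emission temperature (TOA balance): σT_e⁴ = S(1−α)/4 = 7.844 W m⁻² → T_e = 108.5 K.
The surface balance (absorbed SW + ε·downward IR = σT_s⁴) with T_a⁴ = T_s⁴/2 reduces to T_s = T_e·[2/(2−ε)]^¼ = 115.9 K.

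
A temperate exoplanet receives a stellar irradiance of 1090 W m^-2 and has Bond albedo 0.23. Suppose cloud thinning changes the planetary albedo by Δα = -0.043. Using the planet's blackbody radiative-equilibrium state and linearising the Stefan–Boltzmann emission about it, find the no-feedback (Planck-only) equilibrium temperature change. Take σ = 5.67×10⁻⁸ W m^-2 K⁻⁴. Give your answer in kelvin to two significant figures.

3.4 K

Reference equilibrium: T_e = [S(1−α)/(4σ)]^(1/4) = 246.6 K.
TOA radiative forcing: ΔF = −S·Δα/4 = −1090·(-0.043)/4 = 11.72 W m^-2.
Planck response: λ_P = 4σT_e³ = 4·5.67×10⁻⁸·(246.6)³ = 3.403 W m^-2/K.
So ΔT₀ = 11.72/3.403 = 3.44 K.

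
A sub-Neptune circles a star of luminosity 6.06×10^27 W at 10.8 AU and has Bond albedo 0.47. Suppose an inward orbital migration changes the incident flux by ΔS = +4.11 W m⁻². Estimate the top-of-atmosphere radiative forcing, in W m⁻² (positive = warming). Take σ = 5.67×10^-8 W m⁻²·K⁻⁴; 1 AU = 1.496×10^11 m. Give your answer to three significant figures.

d = 10.8 × 1.496×10^11 m = 1.616×10^12 m.
S = L/(4πd²) = 184.7 W m⁻².
ΔF = Δ[S(1−α)]/4 = (1−0.47)·+4.11/4 = 0.5446 W m⁻².

0.545 W m⁻²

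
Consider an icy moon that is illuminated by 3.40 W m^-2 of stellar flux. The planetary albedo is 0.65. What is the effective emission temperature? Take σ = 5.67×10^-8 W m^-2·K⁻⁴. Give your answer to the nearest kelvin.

48 K

Absorbed flux (global mean): S(1−α)/4 = 3.400·0.35/4 = 0.2975 W m^-2.
In equilibrium σT⁴ equals this, so T = 47.86 K.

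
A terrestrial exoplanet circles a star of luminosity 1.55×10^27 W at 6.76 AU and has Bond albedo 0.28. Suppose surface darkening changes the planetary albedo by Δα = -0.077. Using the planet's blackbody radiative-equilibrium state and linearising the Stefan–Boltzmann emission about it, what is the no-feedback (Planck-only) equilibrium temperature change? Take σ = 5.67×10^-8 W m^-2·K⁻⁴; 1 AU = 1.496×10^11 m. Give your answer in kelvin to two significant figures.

d = 6.76 × 1.496×10^11 m = 1.011×10^12 m.
Flux at the orbit: S = L/(4πd²) = 1.55×10^27/(4π·(1.01×10^12)²) = 120.6 W m^-2.
The baseline emission temperature is T_e = 139.9 K.
The change in absorbed flux is Δ[S(1−α)/4] = −SΔα/4 = 2.322 W m^-2.
Planck response: λ_P = 4σT_e³ = 4·5.67×10⁻⁸·(139.9)³ = 0.6208 W m^-2/K.
So ΔT₀ = 2.322/0.6208 = 3.74 K.

3.7 kelvin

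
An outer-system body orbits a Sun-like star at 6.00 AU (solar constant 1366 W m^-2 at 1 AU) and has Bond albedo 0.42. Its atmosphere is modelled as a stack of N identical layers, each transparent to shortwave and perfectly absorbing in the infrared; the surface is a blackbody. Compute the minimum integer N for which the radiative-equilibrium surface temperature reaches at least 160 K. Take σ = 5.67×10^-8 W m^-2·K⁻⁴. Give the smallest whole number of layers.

6

Flux at the orbit: S = 1366/(6.00)² = 37.94 W m^-2.
Top-of-atmosphere balance: σT_e⁴ = S(1−α)/4 = 5.502 W m^-2 → T_e = 99.25 K.
Since T_s⁴ = (N+1)T_e⁴, we need N ≥ (T_s/T_e)⁴ − 1 = 5.754.
So N ≥ 5.754; the smallest integer is N = 6.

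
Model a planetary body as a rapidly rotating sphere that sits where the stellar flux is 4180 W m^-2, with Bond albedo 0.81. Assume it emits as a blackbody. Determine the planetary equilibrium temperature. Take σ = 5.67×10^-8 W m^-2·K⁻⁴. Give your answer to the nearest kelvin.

243 K

Averaging over the sphere, the absorbed flux is S(1−α)/4 = 198.5 W m^-2.
Set σT⁴ = 198.5 → T = (198.5/σ)^(1/4) = 243.3 K.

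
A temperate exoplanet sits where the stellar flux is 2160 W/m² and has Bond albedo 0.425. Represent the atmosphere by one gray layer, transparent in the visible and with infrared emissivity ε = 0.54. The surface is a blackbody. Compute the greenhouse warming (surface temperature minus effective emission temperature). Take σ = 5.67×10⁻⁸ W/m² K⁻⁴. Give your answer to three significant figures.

The planet radiates to space at T_e = [S(1−α)/(4σ)]^(1/4) = 272.0 K.
For a single slab of emissivity ε, T_s⁴ = 2T_e⁴/(2−ε); thus T_s = 272.0·(1.37)^(1/4) = 294.3 K.
The atmosphere warms the surface by 22.27 K.

22.3 K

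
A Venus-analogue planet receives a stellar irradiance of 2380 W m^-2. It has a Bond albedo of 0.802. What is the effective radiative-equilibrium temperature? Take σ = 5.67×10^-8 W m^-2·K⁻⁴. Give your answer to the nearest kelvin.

The planet absorbs (1−α)S over its disc πR² and re-emits over 4πR², so the mean absorbed flux is (1−0.802)·2380/4 = 117.8 W m^-2.
Set σT⁴ = 117.8 → T = (117.8/σ)^(1/4) = 213.5 K.

214 K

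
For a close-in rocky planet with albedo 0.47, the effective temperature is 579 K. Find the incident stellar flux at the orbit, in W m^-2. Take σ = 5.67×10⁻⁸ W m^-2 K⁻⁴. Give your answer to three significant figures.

48100 W m^-2

From S(1−α)/4 = σT⁴: S = 4σT⁴/(1−α).
The emitted flux is σT⁴ = 6372 W m^-2.
S = 4·6372/0.53 = 48090 W m^-2.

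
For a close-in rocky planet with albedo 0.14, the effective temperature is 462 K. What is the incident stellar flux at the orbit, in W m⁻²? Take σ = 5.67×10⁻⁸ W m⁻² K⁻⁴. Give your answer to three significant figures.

From S(1−α)/4 = σT⁴: S = 4σT⁴/(1−α).
σT⁴ = 5.67×10⁻⁸·(462)⁴ = 2583 W m⁻².
S = 4·2583/0.86 = 12010 W m⁻².

12000 W m⁻²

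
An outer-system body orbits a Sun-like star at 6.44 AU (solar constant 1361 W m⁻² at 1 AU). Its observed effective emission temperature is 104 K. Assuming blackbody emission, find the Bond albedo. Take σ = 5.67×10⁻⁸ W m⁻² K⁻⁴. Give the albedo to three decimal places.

Flux at the orbit: S = 1361/(6.44)² = 32.82 W m⁻².
From σT⁴ = S(1−α)/4 we invert for α: 1−α = 4σT⁴/S.
σT⁴ = 6.633 W m⁻², so 4σT⁴ = 26.53 W m⁻².
1−α = 26.53/32.82 = 0.8085, so α = 0.1915.

0.191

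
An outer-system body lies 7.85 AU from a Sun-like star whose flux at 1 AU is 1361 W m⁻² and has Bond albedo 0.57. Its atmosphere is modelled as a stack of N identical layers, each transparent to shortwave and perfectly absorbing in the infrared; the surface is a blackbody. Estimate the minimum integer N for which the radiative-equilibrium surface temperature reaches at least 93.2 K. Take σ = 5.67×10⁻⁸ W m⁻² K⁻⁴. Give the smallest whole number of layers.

Flux at the orbit: S = 1361/(7.85)² = 22.09 W m⁻².
The effective emission temperature is T_e = [S(1−α)/(4σ)]^¼ = 80.44 K.
T_s = (N+1)^(1/4)·T_e ≥ 93.2 K requires N+1 ≥ (T_s/T_e)⁴ = (93.2/80.44)⁴ = 1.802.
The minimum whole number is N = 1.

1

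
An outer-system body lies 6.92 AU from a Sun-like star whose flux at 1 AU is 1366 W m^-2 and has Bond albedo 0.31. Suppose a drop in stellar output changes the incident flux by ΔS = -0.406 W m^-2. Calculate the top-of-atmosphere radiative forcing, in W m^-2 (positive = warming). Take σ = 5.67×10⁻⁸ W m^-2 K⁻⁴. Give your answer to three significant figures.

By the inverse-square law, S = 1366/6.92² = 28.53 W m^-2.
TOA radiative forcing: ΔF = (1−α)ΔS/4 = 0.69·(-0.406)/4 = -0.07004 W m^-2.

-0.0700 W m^-2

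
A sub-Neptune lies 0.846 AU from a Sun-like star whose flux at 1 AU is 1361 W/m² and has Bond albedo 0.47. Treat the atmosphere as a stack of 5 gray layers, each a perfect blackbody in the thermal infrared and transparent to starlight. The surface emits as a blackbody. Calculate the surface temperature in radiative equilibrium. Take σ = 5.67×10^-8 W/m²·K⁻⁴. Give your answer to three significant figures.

Irradiance scales as 1/d², so S = 1361 W/m² × (1/0.846)² = 1902 W/m².
The effective emission temperature is T_e = [S(1−α)/(4σ)]^¼ = 258.2 K.
Layer-by-layer balance gives σT_s⁴ = (N+1)σT_e⁴, so T_s = 6^¼·258.2 = 404.1 K.

404 K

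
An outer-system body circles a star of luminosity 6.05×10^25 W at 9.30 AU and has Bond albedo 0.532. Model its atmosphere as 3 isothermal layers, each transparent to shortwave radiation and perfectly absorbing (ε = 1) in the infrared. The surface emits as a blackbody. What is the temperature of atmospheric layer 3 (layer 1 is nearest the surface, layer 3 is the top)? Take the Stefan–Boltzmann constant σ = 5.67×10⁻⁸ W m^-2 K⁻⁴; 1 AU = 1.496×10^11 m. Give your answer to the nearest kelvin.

48 kelvin

d = 9.30 × 1.496×10^11 m = 1.391×10^12 m.
Flux at the orbit: S = L/(4πd²) = 6.05×10^25/(4π·(1.39×10^12)²) = 2.487 W m^-2.
OLR = S(1−α)/4 = 0.2910 W m^-2; the top layer radiates at T_e = 47.60 K.
The net upward flux σT_e⁴ is constant between every pair of levels, so T_k⁴ = (N+1−k)T_e⁴.
With k = 3: T_3 = (3+1−3)^¼·47.60 K = 47.60 K.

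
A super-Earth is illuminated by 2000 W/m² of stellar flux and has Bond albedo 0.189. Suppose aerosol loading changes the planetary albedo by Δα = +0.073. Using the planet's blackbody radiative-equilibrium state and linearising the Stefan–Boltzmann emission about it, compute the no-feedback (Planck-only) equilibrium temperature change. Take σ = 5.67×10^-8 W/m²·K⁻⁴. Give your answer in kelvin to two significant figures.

The baseline emission temperature is T_e = 290.8 K.
The change in absorbed flux is Δ[S(1−α)/4] = −SΔα/4 = -36.50 W/m².
Linearising σT⁴ gives d(σT⁴)/dT = 4σT_e³ = 5.578 W/m² per K.
ΔT₀ = ΔF/λ_P = -36.50/5.578 = -6.54 K.

-6.5 kelvin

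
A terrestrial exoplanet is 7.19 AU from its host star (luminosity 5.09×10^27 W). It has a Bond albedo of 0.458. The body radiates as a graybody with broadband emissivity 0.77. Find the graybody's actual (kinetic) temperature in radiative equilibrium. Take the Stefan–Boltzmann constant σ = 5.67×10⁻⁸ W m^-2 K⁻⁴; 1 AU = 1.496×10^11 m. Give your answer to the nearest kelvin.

Orbital distance: d = 7.19 AU = 1.076×10^12 m.
S = L/(4πd²) = 350.1 W m^-2.
Averaging over the sphere, the absorbed flux is S(1−α)/4 = 47.44 W m^-2.
Radiative balance εσT⁴ = 47.44 gives T = [47.44/(0.77·σ)]^(1/4) = 181.6 K.

182 kelvin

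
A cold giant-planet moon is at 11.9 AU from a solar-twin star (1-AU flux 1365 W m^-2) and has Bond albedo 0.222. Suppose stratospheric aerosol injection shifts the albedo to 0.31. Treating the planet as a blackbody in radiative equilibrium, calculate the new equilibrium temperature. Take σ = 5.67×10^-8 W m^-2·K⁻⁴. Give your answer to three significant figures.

73.6 K

Flux at the orbit: S = 1365/(11.9)² = 9.639 W m^-2.
New equilibrium: T₂ = [(1−0.31)·9.639/(4σ)]^(1/4) = 73.59 K.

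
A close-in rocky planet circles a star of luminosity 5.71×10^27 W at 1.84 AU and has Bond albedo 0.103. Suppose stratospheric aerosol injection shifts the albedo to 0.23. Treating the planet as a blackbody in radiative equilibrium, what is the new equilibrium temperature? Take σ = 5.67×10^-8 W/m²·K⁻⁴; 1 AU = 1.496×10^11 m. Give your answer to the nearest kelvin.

378 K

Orbital distance: d = 1.84 AU = 2.753×10^11 m.
S = L/(4πd²) = 5997 W/m².
New equilibrium: T₂ = [(1−0.23)·5997/(4σ)]^(1/4) = 377.7 K.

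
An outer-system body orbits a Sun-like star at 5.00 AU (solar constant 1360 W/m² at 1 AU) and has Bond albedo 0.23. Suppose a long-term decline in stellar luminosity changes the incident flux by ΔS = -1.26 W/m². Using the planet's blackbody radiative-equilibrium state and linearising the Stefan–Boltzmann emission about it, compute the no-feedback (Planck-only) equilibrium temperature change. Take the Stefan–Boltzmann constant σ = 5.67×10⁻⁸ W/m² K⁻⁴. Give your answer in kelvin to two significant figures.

-0.68 K

By the inverse-square law, S = 1360/5.00² = 54.40 W/m².
Reference equilibrium: T_e = [S(1−α)/(4σ)]^(1/4) = 116.6 K.
TOA radiative forcing: ΔF = (1−α)ΔS/4 = 0.77·(-1.26)/4 = -0.2426 W/m².
Linearising σT⁴ gives d(σT⁴)/dT = 4σT_e³ = 0.3593 W/m² per K.
ΔT₀ = ΔF/λ_P = -0.2426/0.3593 = -0.675 K.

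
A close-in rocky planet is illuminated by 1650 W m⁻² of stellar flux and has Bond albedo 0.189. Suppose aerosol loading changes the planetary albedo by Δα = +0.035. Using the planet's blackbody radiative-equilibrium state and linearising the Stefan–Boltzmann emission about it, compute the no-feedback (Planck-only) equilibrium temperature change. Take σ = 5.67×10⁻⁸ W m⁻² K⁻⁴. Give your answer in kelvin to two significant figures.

The baseline emission temperature is T_e = 277.2 K.
TOA radiative forcing: ΔF = −S·Δα/4 = −1650·(+0.035)/4 = -14.44 W m⁻².
Linearising σT⁴ gives d(σT⁴)/dT = 4σT_e³ = 4.828 W m⁻² per K.
So ΔT₀ = -14.44/4.828 = -2.99 K.

-3.0 K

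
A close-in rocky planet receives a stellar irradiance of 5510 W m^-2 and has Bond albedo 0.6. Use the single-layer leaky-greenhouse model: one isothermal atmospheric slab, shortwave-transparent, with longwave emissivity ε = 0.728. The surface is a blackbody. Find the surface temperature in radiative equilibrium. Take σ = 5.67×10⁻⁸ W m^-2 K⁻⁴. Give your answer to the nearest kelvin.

Effective emission temperature (TOA balance): σT_e⁴ = S(1−α)/4 = 551.0 W m^-2 → T_e = 314.0 K.
For a single slab of emissivity ε, T_s⁴ = 2T_e⁴/(2−ε); thus T_s = 314.0·(1.572)^(1/4) = 351.6 K.

352 K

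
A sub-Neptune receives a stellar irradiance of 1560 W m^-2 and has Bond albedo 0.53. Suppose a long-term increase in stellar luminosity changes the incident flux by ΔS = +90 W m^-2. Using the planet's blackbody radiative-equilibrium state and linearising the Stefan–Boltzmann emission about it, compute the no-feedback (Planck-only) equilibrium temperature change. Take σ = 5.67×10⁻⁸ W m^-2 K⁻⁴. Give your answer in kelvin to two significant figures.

3.4 K

Unperturbed T_e = [1560·(1−0.53)/(4σ)]^¼ = 238.4 K.
Only a fraction (1−α) is absorbed and it's spread over 4πR², so ΔF = (1−α)ΔS/4 = 10.57 W m^-2.
Planck response: λ_P = 4σT_e³ = 4·5.67×10⁻⁸·(238.4)³ = 3.075 W m^-2/K.
Hence the no-feedback warming is ΔF/(4σT_e³) = 3.44 K.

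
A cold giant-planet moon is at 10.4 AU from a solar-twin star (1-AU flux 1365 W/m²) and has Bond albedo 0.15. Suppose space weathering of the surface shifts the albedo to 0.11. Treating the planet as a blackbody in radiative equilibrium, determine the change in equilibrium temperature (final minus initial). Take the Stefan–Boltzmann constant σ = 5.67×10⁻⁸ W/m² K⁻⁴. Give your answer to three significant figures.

0.959 K

Flux at the orbit: S = 1365/(10.4)² = 12.62 W/m².
Before: T₁ = [12.62·0.85/(4σ)]^(1/4) = 82.93 K.
With α = 0.11, T₂ = 83.89 K.
ΔT = T₂ − T₁ = 0.9589 K.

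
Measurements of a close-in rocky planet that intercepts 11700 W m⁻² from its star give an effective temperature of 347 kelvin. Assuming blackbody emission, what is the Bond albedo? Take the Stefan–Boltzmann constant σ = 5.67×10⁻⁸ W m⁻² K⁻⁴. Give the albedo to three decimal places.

0.719

From σT⁴ = S(1−α)/4 we invert for α: 1−α = 4σT⁴/S.
σT⁴ = 822.1 W m⁻², so 4σT⁴ = 3288 W m⁻².
Hence α = 1 − 3288/11700 = 0.7190.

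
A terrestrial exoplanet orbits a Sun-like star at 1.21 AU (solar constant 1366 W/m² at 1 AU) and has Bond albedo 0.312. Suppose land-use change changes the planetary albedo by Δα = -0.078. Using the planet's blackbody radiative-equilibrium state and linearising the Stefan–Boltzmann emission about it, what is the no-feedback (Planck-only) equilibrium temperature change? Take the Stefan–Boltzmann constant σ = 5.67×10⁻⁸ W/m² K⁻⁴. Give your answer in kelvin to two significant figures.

By the inverse-square law, S = 1366/1.21² = 933.0 W/m².
Unperturbed T_e = [933.0·(1−0.312)/(4σ)]^¼ = 230.7 K.
TOA radiative forcing: ΔF = −S·Δα/4 = −933.0·(-0.078)/4 = 18.19 W/m².
Planck response: λ_P = 4σT_e³ = 4·5.67×10⁻⁸·(230.7)³ = 2.783 W/m²/K.
So ΔT₀ = 18.19/2.783 = 6.54 K.

6.5 K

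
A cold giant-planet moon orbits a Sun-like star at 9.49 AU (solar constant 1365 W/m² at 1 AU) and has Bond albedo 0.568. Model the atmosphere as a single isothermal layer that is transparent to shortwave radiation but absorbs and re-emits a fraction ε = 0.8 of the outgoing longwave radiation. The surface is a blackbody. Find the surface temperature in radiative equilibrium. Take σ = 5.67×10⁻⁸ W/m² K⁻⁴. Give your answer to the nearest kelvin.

Irradiance scales as 1/d², so S = 1365 W/m² × (1/9.49)² = 15.16 W/m².
Effective emission temperature (TOA balance): σT_e⁴ = S(1−α)/4 = 1.637 W/m² → T_e = 73.30 K.
The surface balance (absorbed SW + ε·downward IR = σT_s⁴) with T_a⁴ = T_s⁴/2 reduces to T_s = T_e·[2/(2−ε)]^¼ = 83.29 K.

83 K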